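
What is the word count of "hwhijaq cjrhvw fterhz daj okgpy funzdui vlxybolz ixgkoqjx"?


Input string: 'hwhijaq cjrhvw fterhz daj okgpy funzdui vlxybolz ixgkoqjx'
Operation: split by spaces
Words found: 'hwhijaq', 'cjrhvw', 'fterhz', 'daj', 'okgpy', 'funzdui', 'vlxybolz', 'ixgkoqjx'
Word count: 8


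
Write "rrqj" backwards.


Input string: 'rrqj'
Operation: reverse character order
Original order: 'r' -> 'r' -> 'q' -> 'j'
Reversed order: 'j' -> 'q' -> 'r' -> 'r'
Result: jqrr


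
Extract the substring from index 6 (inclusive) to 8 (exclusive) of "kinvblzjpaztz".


Input string: 'kinvblzjpaztz'
Operation: slice [6:8]
Extract characters: s[6]='z', s[7]='j'
Result: zj


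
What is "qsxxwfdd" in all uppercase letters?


Input string: 'qsxxwfdd'
Operation: convert each letter to uppercase
Mapping: 'q'->'Q', 's'->'S', 'x'->'X', 'x'->'X', 'w'->'W', 'f'->'F', 'd'->'D', 'd'->'D'
Result: QSXXWFDD


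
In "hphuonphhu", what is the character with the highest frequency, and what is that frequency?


Input: 'hphuonphhu'
Operation: tally each character
Counts: 'h':4, 'n':1, 'o':1, 'p':2, 'u':2
Maximum: 'h' appears 4 times


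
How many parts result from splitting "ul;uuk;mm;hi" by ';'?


Input string: 'ul;uuk;mm;hi'
Delimiter: ';'
Split result: 'ul', 'uuk', 'mm', 'hi'
Number of parts: 4


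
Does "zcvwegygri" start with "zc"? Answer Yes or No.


Input string: 'zcvwegygri'
Prefix to check: 'zc'
First 2 characters of input: 'zc'
Match: True
Result: Yes


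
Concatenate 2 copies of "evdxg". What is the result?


Input string: 'evdxg'
Operation: repeat 2 times
Concatenation: 'evdxg' + 'evdxg'
Result: evdxgevdxg


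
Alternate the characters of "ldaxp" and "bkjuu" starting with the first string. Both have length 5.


String 1: 'ldaxp'
String 2: 'bkjuu'
Operation: alternate characters
Pairs: 'l'+'b', 'd'+'k', 'a'+'j', 'x'+'u', 'p'+'u'
Result: lbdkajxupu


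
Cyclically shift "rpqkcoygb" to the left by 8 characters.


Input: 'rpqkcoygb', shift = 8
Operation: split at index 8 and swap parts
Front part s[0:8] = 'rpqkcoyg'
Back part s[8:] = 'b'
Rotated = back + front = 'b' + 'rpqkcoyg'
Result: brpqkcoyg


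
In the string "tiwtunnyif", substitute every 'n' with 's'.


Input string: 'tiwtunnyif'
Operation: replace 'n' with 's'
Positions of 'n': 5, 6
After replacement: tiwtussyif


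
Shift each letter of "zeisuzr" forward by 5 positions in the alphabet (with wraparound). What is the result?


Input: 'zeisuzr', shift = 5
Operation: for each letter, (position + 5) mod 26
Mapping: 'z'(25+5=30, 30 mod 26=4)->'e', 'e'(4+5=9)->'j', 'i'(8+5=13)->'n', 's'(18+5=23)->'x', 'u'(20+5=25)->'z', 'z'(25+5=30, 30 mod 26=4)->'e', 'r'(17+5=22)->'w'
Result: ejnxzew


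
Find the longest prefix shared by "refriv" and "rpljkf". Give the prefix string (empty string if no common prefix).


String 1: 'refriv'
String 2: 'rpljkf'
Compare position by position:
pos 0: 'r' vs 'r' match
pos 1: 'e' vs 'p' differ -> stop
Longest common prefix: "r" (length 1)


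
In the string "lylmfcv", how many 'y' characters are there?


Input string: 'lylmfcv'
Target character: 'y'
Scan each position: s[1]='y'
Matches found at indices: 1
Total: 1


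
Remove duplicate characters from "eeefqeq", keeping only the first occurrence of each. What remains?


Input: 'eeefqeq'
Operation: keep first occurrence of each character
Scan: s[0]='e' new -> keep; s[1]='e' seen -> skip; s[2]='e' seen -> skip; s[3]='f' new -> keep; s[4]='q' new -> keep; s[5]='e' seen -> skip; s[6]='q' seen -> skip
Result: efq


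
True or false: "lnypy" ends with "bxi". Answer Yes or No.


Input string: 'lnypy'
Suffix to check: 'bxi'
Last 3 characters of input: 'ypy'
Match: False
Result: No


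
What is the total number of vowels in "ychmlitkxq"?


Input string: 'ychmlitkxq'
Operation: count vowels (a, e, i, o, u)
Scan: s[0]='y', s[1]='c', s[2]='h', s[3]='m', s[4]='l', s[5]='i' (vowel), s[6]='t', s[7]='k', s[8]='x', s[9]='q'
Vowels found: 1
Result: 1


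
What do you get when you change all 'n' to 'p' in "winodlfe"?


Input string: 'winodlfe'
Operation: replace 'n' with 'p'
Positions of 'n': 2
After replacement: wipodlfe


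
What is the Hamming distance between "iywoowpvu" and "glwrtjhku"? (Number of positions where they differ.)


String 1: 'iywoowpvu'
String 2: 'glwrtjhku'
Compare each position: pos 0: 'i'!='g', pos 1: 'y'!='l', pos 2: 'w'=='w', pos 3: 'o'!='r', pos 4: 'o'!='t', pos 5: 'w'!='j', pos 6: 'p'!='h', pos 7: 'v'!='k', pos 8: 'u'=='u'
Differing positions: 7
Hamming distance: 7


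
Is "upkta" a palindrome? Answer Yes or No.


Input string: 'upkta'
Reversed: 'atkpu'
Compare pairs: s[0]='u' vs s[4]='a' (mismatch), s[1]='p' vs s[3]='t' (mismatch)
Palindrome: No


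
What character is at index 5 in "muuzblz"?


Input string: 'muuzblz'
Operation: get character at index 5
Index mapping: s[0]='m', s[1]='u', s[2]='u', s[3]='z', s[4]='b', s[5]='l'
Result: 'l'


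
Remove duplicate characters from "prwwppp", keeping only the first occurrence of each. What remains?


Input: 'prwwppp'
Operation: keep first occurrence of each character
Scan: s[0]='p' new -> keep; s[1]='r' new -> keep; s[2]='w' new -> keep; s[3]='w' seen -> skip; s[4]='p' seen -> skip; s[5]='p' seen -> skip; s[6]='p' seen -> skip
Result: prw


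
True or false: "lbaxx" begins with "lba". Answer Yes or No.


Input string: 'lbaxx'
Prefix to check: 'lba'
First 3 characters of input: 'lba'
Match: True
Result: Yes


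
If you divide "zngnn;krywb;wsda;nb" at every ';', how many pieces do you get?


Input string: 'zngnn;krywb;wsda;nb'
Delimiter: ';'
Split result: 'zngnn', 'krywb', 'wsda', 'nb'
Number of parts: 4


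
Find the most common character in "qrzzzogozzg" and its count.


Input: 'qrzzzogozzg'
Operation: tally each character
Counts: 'g':2, 'o':2, 'q':1, 'r':1, 'z':5
Maximum: 'z' appears 5 times


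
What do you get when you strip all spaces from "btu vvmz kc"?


Input string: 'btu vvmz kc'
Operation: remove all spaces
Words: 'btu', 'vvmz', 'kc'
Join without spaces: btuvvmzkc


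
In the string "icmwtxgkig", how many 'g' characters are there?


Input string: 'icmwtxgkig'
Target character: 'g'
Scan each position: s[6]='g', s[9]='g'
Matches found at indices: 6, 9
Total: 2


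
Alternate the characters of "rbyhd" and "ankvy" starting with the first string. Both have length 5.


String 1: 'rbyhd'
String 2: 'ankvy'
Operation: alternate characters
Pairs: 'r'+'a', 'b'+'n', 'y'+'k', 'h'+'v', 'd'+'y'
Result: rabnykhvdy


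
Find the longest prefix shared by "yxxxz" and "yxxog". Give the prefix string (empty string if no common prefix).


String 1: 'yxxxz'
String 2: 'yxxog'
Compare position by position:
pos 0: 'y' vs 'y' match
pos 1: 'x' vs 'x' match
pos 2: 'x' vs 'x' match
pos 3: 'x' vs 'o' differ -> stop
Longest common prefix: "yxx" (length 3)


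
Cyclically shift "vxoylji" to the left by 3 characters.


Input: 'vxoylji', shift = 3
Operation: split at index 3 and swap parts
Front part s[0:3] = 'vxo'
Back part s[3:] = 'ylji'
Rotated = back + front = 'ylji' + 'vxo'
Result: yljivxo


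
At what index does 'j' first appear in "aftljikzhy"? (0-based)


Input string: 'aftljikzhy'
Target: 'j'
Scanning left to right: s[0]='a', s[1]='f', s[2]='t', s[3]='l', s[4]='j'
First match at index: 4


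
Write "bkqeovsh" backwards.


Input string: 'bkqeovsh'
Operation: reverse character order
Original order: 'b' -> 'k' -> 'q' -> 'e' -> 'o' -> 'v' -> 's' -> 'h'
Reversed order: 'h' -> 's' -> 'v' -> 'o' -> 'e' -> 'q' -> 'k' -> 'b'
Result: hsvoeqkb


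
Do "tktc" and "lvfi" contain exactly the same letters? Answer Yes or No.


String 1: 'tktc' -> sorted: 'cktt'
String 2: 'lvfi' -> sorted: 'filv'
Compare sorted forms: 'cktt' != 'filv'
Anagram: No


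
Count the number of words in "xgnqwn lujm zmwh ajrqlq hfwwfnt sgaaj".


Input string: 'xgnqwn lujm zmwh ajrqlq hfwwfnt sgaaj'
Operation: split by spaces
Words found: 'xgnqwn', 'lujm', 'zmwh', 'ajrqlq', 'hfwwfnt', 'sgaaj'
Word count: 6


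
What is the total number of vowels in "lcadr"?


Input string: 'lcadr'
Operation: count vowels (a, e, i, o, u)
Scan: s[0]='l', s[1]='c', s[2]='a' (vowel), s[3]='d', s[4]='r'
Vowels found: 1
Result: 1


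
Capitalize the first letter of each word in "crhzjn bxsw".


Input string: 'crhzjn bxsw'
Operation: capitalize first letter of each word
Word transformations: 'crhzjn'->'Crhzjn', 'bxsw'->'Bxsw'
Result: Crhzjn Bxsw


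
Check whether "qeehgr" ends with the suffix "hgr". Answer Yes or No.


Input string: 'qeehgr'
Suffix to check: 'hgr'
Last 3 characters of input: 'hgr'
Match: True
Result: Yes


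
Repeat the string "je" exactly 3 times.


Input string: 'je'
Operation: repeat 3 times
Concatenation: 'je' + 'je' + 'je'
Result: jejeje


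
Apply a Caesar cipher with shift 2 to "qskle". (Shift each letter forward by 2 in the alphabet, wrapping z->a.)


Input: 'qskle', shift = 2
Operation: for each letter, (position + 2) mod 26
Mapping: 'q'(16+2=18)->'s', 's'(18+2=20)->'u', 'k'(10+2=12)->'m', 'l'(11+2=13)->'n', 'e'(4+2=6)->'g'
Result: sumng


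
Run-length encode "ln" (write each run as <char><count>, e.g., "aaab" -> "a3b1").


Input: 'ln'
Operation: identify consecutive runs
Runs: 'l' -> l1, 'n' -> n1
Encoded: l1n1


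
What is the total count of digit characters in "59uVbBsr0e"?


Input string: '59uVbBsr0e'
Operation: count digit characters (0-9)
Scan: '5'(digit), '9'(digit), 'u', 'V', 'b', 'B', 's', 'r', '0'(digit), 'e'
Digits found: 3
Result: 3


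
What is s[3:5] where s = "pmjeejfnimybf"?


Input string: 'pmjeejfnimybf'
Operation: slice [3:5]
Extract characters: s[3]='e', s[4]='e'
Result: ee


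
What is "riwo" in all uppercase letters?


Input string: 'riwo'
Operation: convert each letter to uppercase
Mapping: 'r'->'R', 'i'->'I', 'w'->'W', 'o'->'O'
Result: RIWO


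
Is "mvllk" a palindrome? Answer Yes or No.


Input string: 'mvllk'
Reversed: 'kllvm'
Compare pairs: s[0]='m' vs s[4]='k' (mismatch), s[1]='v' vs s[3]='l' (mismatch)
Palindrome: No


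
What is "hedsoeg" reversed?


Input string: 'hedsoeg'
Operation: reverse character order
Original order: 'h' -> 'e' -> 'd' -> 's' -> 'o' -> 'e' -> 'g'
Reversed order: 'g' -> 'e' -> 'o' -> 's' -> 'd' -> 'e' -> 'h'
Result: geosdeh


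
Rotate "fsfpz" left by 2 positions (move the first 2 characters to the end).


Input: 'fsfpz', shift = 2
Operation: split at index 2 and swap parts
Front part s[0:2] = 'fs'
Back part s[2:] = 'fpz'
Rotated = back + front = 'fpz' + 'fs'
Result: fpzfs


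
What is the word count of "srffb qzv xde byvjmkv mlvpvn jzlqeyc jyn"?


Input string: 'srffb qzv xde byvjmkv mlvpvn jzlqeyc jyn'
Operation: split by spaces
Words found: 'srffb', 'qzv', 'xde', 'byvjmkv', 'mlvpvn', 'jzlqeyc', 'jyn'
Word count: 7


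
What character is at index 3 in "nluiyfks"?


Input string: 'nluiyfks'
Operation: get character at index 3
Index mapping: s[0]='n', s[1]='l', s[2]='u', s[3]='i'
Result: 'i'


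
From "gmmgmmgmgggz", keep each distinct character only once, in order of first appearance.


Input: 'gmmgmmgmgggz'
Operation: keep first occurrence of each character
Scan: s[0]='g' new -> keep; s[1]='m' new -> keep; s[2]='m' seen -> skip; s[3]='g' seen -> skip; s[4]='m' seen -> skip; s[5]='m' seen -> skip; s[6]='g' seen -> skip; s[7]='m' seen -> skip; s[8]='g' seen -> skip; s[9]='g' seen -> skip; s[10]='g' seen -> skip; s[11]='z' new -> keep
Result: gmz


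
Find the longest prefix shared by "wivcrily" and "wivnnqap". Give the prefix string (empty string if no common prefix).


String 1: 'wivcrily'
String 2: 'wivnnqap'
Compare position by position:
pos 0: 'w' vs 'w' match
pos 1: 'i' vs 'i' match
pos 2: 'v' vs 'v' match
pos 3: 'c' vs 'n' differ -> stop
Longest common prefix: "wiv" (length 3)


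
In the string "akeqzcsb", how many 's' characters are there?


Input string: 'akeqzcsb'
Target character: 's'
Scan each position: s[6]='s'
Matches found at indices: 6
Total: 1


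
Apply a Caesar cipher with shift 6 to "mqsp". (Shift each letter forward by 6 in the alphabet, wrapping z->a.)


Input: 'mqsp', shift = 6
Operation: for each letter, (position + 6) mod 26
Mapping: 'm'(12+6=18)->'s', 'q'(16+6=22)->'w', 's'(18+6=24)->'y', 'p'(15+6=21)->'v'
Result: swyv


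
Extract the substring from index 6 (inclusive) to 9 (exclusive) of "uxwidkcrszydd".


Input string: 'uxwidkcrszydd'
Operation: slice [6:9]
Extract characters: s[6]='c', s[7]='r', s[8]='s'
Result: crs


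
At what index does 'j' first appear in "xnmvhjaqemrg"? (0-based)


Input string: 'xnmvhjaqemrg'
Target: 'j'
Scanning left to right: s[0]='x', s[1]='n', s[2]='m', s[3]='v', s[4]='h', s[5]='j'
First match at index: 5


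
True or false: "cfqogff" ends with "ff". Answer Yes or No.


Input string: 'cfqogff'
Suffix to check: 'ff'
Last 2 characters of input: 'ff'
Match: True
Result: Yes


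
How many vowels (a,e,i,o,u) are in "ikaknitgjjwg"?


Input string: 'ikaknitgjjwg'
Operation: count vowels (a, e, i, o, u)
Scan: s[0]='i' (vowel), s[1]='k', s[2]='a' (vowel), s[3]='k', s[4]='n', s[5]='i' (vowel), s[6]='t', s[7]='g', s[8]='j', s[9]='j', s[10]='w', s[11]='g'
Vowels found: 3
Result: 3


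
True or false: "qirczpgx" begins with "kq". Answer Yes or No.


Input string: 'qirczpgx'
Prefix to check: 'kq'
First 2 characters of input: 'qi'
Match: False
Result: No


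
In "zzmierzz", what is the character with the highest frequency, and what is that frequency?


Input: 'zzmierzz'
Operation: tally each character
Counts: 'e':1, 'i':1, 'm':1, 'r':1, 'z':4
Maximum: 'z' appears 4 times


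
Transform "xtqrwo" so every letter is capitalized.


Input string: 'xtqrwo'
Operation: convert each letter to uppercase
Mapping: 'x'->'X', 't'->'T', 'q'->'Q', 'r'->'R', 'w'->'W', 'o'->'O'
Result: XTQRWO


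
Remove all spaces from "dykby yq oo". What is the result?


Input string: 'dykby yq oo'
Operation: remove all spaces
Words: 'dykby', 'yq', 'oo'
Join without spaces: dykbyyqoo


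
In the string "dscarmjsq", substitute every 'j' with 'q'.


Input string: 'dscarmjsq'
Operation: replace 'j' with 'q'
Positions of 'j': 6
After replacement: dscarmqsq


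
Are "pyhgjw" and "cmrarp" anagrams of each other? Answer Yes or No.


String 1: 'pyhgjw' -> sorted: 'ghjpwy'
String 2: 'cmrarp' -> sorted: 'acmprr'
Compare sorted forms: 'ghjpwy' != 'acmprr'
Anagram: No


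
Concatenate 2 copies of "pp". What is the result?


Input string: 'pp'
Operation: repeat 2 times
Concatenation: 'pp' + 'pp'
Result: pppp


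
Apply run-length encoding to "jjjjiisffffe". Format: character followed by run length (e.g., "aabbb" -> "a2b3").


Input: 'jjjjiisffffe'
Operation: identify consecutive runs
Runs: 'jjjj' -> j4, 'ii' -> i2, 's' -> s1, 'ffff' -> f4, 'e' -> e1
Encoded: j4i2s1f4e1


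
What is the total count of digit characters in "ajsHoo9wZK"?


Input string: 'ajsHoo9wZK'
Operation: count digit characters (0-9)
Scan: 'a', 'j', 's', 'H', 'o', 'o', '9'(digit), 'w', 'Z', 'K'
Digits found: 1
Result: 1


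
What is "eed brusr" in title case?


Input string: 'eed brusr'
Operation: capitalize first letter of each word
Word transformations: 'eed'->'Eed', 'brusr'->'Brusr'
Result: Eed Brusr


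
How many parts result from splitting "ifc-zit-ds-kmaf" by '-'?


Input string: 'ifc-zit-ds-kmaf'
Delimiter: '-'
Split result: 'ifc', 'zit', 'ds', 'kmaf'
Number of parts: 4


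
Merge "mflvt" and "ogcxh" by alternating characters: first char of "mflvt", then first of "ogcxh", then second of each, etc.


String 1: 'mflvt'
String 2: 'ogcxh'
Operation: alternate characters
Pairs: 'm'+'o', 'f'+'g', 'l'+'c', 'v'+'x', 't'+'h'
Result: mofglcvxth


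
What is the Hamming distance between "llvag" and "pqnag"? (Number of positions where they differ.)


String 1: 'llvag'
String 2: 'pqnag'
Compare each position: pos 0: 'l'!='p', pos 1: 'l'!='q', pos 2: 'v'!='n', pos 3: 'a'=='a', pos 4: 'g'=='g'
Differing positions: 3
Hamming distance: 3


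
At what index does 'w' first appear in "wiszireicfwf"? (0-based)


Input string: 'wiszireicfwf'
Target: 'w'
Scanning left to right: s[0]='w'
First match at index: 0


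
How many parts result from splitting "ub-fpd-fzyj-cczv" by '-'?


Input string: 'ub-fpd-fzyj-cczv'
Delimiter: '-'
Split result: 'ub', 'fpd', 'fzyj', 'cczv'
Number of parts: 4


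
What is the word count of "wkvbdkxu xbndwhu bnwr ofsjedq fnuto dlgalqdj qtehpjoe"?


Input string: 'wkvbdkxu xbndwhu bnwr ofsjedq fnuto dlgalqdj qtehpjoe'
Operation: split by spaces
Words found: 'wkvbdkxu', 'xbndwhu', 'bnwr', 'ofsjedq', 'fnuto', 'dlgalqdj', 'qtehpjoe'
Word count: 7


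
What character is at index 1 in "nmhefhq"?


Input string: 'nmhefhq'
Operation: get character at index 1
Index mapping: s[0]='n', s[1]='m'
Result: 'm'


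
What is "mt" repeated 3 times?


Input string: 'mt'
Operation: repeat 3 times
Concatenation: 'mt' + 'mt' + 'mt'
Result: mtmtmt


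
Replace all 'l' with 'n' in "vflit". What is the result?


Input string: 'vflit'
Operation: replace 'l' with 'n'
Positions of 'l': 2
After replacement: vfnit


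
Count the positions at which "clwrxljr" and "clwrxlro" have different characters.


String 1: 'clwrxljr'
String 2: 'clwrxlro'
Compare each position: pos 0: 'c'=='c', pos 1: 'l'=='l', pos 2: 'w'=='w', pos 3: 'r'=='r', pos 4: 'x'=='x', pos 5: 'l'=='l', pos 6: 'j'!='r', pos 7: 'r'!='o'
Differing positions: 2
Hamming distance: 2


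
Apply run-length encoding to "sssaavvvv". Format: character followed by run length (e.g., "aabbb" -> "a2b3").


Input: 'sssaavvvv'
Operation: identify consecutive runs
Runs: 'sss' -> s3, 'aa' -> a2, 'vvvv' -> v4
Encoded: s3a2v4


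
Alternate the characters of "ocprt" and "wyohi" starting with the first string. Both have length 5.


String 1: 'ocprt'
String 2: 'wyohi'
Operation: alternate characters
Pairs: 'o'+'w', 'c'+'y', 'p'+'o', 'r'+'h', 't'+'i'
Result: owcyporhti


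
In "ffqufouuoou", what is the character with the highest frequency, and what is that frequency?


Input: 'ffqufouuoou'
Operation: tally each character
Counts: 'f':3, 'o':3, 'q':1, 'u':4
Maximum: 'u' appears 4 times


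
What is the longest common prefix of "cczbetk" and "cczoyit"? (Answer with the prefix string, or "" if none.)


String 1: 'cczbetk'
String 2: 'cczoyit'
Compare position by position:
pos 0: 'c' vs 'c' match
pos 1: 'c' vs 'c' match
pos 2: 'z' vs 'z' match
pos 3: 'b' vs 'o' differ -> stop
Longest common prefix: "ccz" (length 3)


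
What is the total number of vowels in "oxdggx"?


Input string: 'oxdggx'
Operation: count vowels (a, e, i, o, u)
Scan: s[0]='o' (vowel), s[1]='x', s[2]='d', s[3]='g', s[4]='g', s[5]='x'
Vowels found: 1
Result: 1


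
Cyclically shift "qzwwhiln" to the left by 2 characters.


Input: 'qzwwhiln', shift = 2
Operation: split at index 2 and swap parts
Front part s[0:2] = 'qz'
Back part s[2:] = 'wwhiln'
Rotated = back + front = 'wwhiln' + 'qz'
Result: wwhilnqz


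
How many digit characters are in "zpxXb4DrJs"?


Input string: 'zpxXb4DrJs'
Operation: count digit characters (0-9)
Scan: 'z', 'p', 'x', 'X', 'b', '4'(digit), 'D', 'r', 'J', 's'
Digits found: 1
Result: 1


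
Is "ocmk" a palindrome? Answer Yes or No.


Input string: 'ocmk'
Reversed: 'kmco'
Compare pairs: s[0]='o' vs s[3]='k' (mismatch), s[1]='c' vs s[2]='m' (mismatch)
Palindrome: No


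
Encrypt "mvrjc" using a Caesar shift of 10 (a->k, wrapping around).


Input: 'mvrjc', shift = 10
Operation: for each letter, (position + 10) mod 26
Mapping: 'm'(12+10=22)->'w', 'v'(21+10=31, 31 mod 26=5)->'f', 'r'(17+10=27, 27 mod 26=1)->'b', 'j'(9+10=19)->'t', 'c'(2+10=12)->'m'
Result: wfbtm


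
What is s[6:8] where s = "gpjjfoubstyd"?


Input string: 'gpjjfoubstyd'
Operation: slice [6:8]
Extract characters: s[6]='u', s[7]='b'
Result: ub


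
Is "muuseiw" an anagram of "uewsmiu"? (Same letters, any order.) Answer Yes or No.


String 1: 'uewsmiu' -> sorted: 'eimsuuw'
String 2: 'muuseiw' -> sorted: 'eimsuuw'
Compare sorted forms: 'eimsuuw' == 'eimsuuw'
Anagram: Yes


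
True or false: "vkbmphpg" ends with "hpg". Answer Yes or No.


Input string: 'vkbmphpg'
Suffix to check: 'hpg'
Last 3 characters of input: 'hpg'
Match: True
Result: Yes


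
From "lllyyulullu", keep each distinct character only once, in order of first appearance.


Input: 'lllyyulullu'
Operation: keep first occurrence of each character
Scan: s[0]='l' new -> keep; s[1]='l' seen -> skip; s[2]='l' seen -> skip; s[3]='y' new -> keep; s[4]='y' seen -> skip; s[5]='u' new -> keep; s[6]='l' seen -> skip; s[7]='u' seen -> skip; s[8]='l' seen -> skip; s[9]='l' seen -> skip; s[10]='u' seen -> skip
Result: lyu


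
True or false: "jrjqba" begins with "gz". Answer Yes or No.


Input string: 'jrjqba'
Prefix to check: 'gz'
First 2 characters of input: 'jr'
Match: False
Result: No


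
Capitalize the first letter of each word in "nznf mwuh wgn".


Input string: 'nznf mwuh wgn'
Operation: capitalize first letter of each word
Word transformations: 'nznf'->'Nznf', 'mwuh'->'Mwuh', 'wgn'->'Wgn'
Result: Nznf Mwuh Wgn


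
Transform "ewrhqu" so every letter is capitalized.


Input string: 'ewrhqu'
Operation: convert each letter to uppercase
Mapping: 'e'->'E', 'w'->'W', 'r'->'R', 'h'->'H', 'q'->'Q', 'u'->'U'
Result: EWRHQU


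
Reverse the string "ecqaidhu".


Input string: 'ecqaidhu'
Operation: reverse character order
Original order: 'e' -> 'c' -> 'q' -> 'a' -> 'i' -> 'd' -> 'h' -> 'u'
Reversed order: 'u' -> 'h' -> 'd' -> 'i' -> 'a' -> 'q' -> 'c' -> 'e'
Result: uhdiaqce


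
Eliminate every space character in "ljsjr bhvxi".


Input string: 'ljsjr bhvxi'
Operation: remove all spaces
Words: 'ljsjr', 'bhvxi'
Join without spaces: ljsjrbhvxi


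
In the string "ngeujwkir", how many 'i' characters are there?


Input string: 'ngeujwkir'
Target character: 'i'
Scan each position: s[7]='i'
Matches found at indices: 7
Total: 1


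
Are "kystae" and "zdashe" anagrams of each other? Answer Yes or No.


String 1: 'kystae' -> sorted: 'aeksty'
String 2: 'zdashe' -> sorted: 'adehsz'
Compare sorted forms: 'aeksty' != 'adehsz'
Anagram: No


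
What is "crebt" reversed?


Input string: 'crebt'
Operation: reverse character order
Original order: 'c' -> 'r' -> 'e' -> 'b' -> 't'
Reversed order: 't' -> 'b' -> 'e' -> 'r' -> 'c'
Result: tberc


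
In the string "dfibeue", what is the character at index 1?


Input string: 'dfibeue'
Operation: get character at index 1
Index mapping: s[0]='d', s[1]='f'
Result: 'f'


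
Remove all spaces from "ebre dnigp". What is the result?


Input string: 'ebre dnigp'
Operation: remove all spaces
Words: 'ebre', 'dnigp'
Join without spaces: ebrednigp


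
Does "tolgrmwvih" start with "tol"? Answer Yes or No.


Input string: 'tolgrmwvih'
Prefix to check: 'tol'
First 3 characters of input: 'tol'
Match: True
Result: Yes


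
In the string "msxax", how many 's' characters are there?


Input string: 'msxax'
Target character: 's'
Scan each position: s[1]='s'
Matches found at indices: 1
Total: 1


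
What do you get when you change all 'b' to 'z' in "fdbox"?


Input string: 'fdbox'
Operation: replace 'b' with 'z'
Positions of 'b': 2
After replacement: fdzox


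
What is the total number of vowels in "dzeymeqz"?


Input string: 'dzeymeqz'
Operation: count vowels (a, e, i, o, u)
Scan: s[0]='d', s[1]='z', s[2]='e' (vowel), s[3]='y', s[4]='m', s[5]='e' (vowel), s[6]='q', s[7]='z'
Vowels found: 2
Result: 2


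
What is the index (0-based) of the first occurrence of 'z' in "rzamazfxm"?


Input string: 'rzamazfxm'
Target: 'z'
Scanning left to right: s[0]='r', s[1]='z'
First match at index: 1


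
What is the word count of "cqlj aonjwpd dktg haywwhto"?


Input string: 'cqlj aonjwpd dktg haywwhto'
Operation: split by spaces
Words found: 'cqlj', 'aonjwpd', 'dktg', 'haywwhto'
Word count: 4


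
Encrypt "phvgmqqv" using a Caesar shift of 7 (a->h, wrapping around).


Input: 'phvgmqqv', shift = 7
Operation: for each letter, (position + 7) mod 26
Mapping: 'p'(15+7=22)->'w', 'h'(7+7=14)->'o', 'v'(21+7=28, 28 mod 26=2)->'c', 'g'(6+7=13)->'n', 'm'(12+7=19)->'t', 'q'(16+7=23)->'x', 'q'(16+7=23)->'x', 'v'(21+7=28, 28 mod 26=2)->'c'
Result: wocntxxc


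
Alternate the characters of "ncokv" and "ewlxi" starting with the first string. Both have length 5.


String 1: 'ncokv'
String 2: 'ewlxi'
Operation: alternate characters
Pairs: 'n'+'e', 'c'+'w', 'o'+'l', 'k'+'x', 'v'+'i'
Result: necwolkxvi


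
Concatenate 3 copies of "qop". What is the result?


Input string: 'qop'
Operation: repeat 3 times
Concatenation: 'qop' + 'qop' + 'qop'
Result: qopqopqop


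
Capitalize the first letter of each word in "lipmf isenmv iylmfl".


Input string: 'lipmf isenmv iylmfl'
Operation: capitalize first letter of each word
Word transformations: 'lipmf'->'Lipmf', 'isenmv'->'Isenmv', 'iylmfl'->'Iylmfl'
Result: Lipmf Isenmv Iylmfl


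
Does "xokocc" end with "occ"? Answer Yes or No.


Input string: 'xokocc'
Suffix to check: 'occ'
Last 3 characters of input: 'occ'
Match: True
Result: Yes


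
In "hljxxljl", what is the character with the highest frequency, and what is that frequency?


Input: 'hljxxljl'
Operation: tally each character
Counts: 'h':1, 'j':2, 'l':3, 'x':2
Maximum: 'l' appears 3 times


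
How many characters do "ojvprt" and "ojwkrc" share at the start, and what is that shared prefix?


String 1: 'ojvprt'
String 2: 'ojwkrc'
Compare position by position:
pos 0: 'o' vs 'o' match
pos 1: 'j' vs 'j' match
pos 2: 'v' vs 'w' differ -> stop
Longest common prefix: "oj" (length 2)


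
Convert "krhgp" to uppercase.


Input string: 'krhgp'
Operation: convert each letter to uppercase
Mapping: 'k'->'K', 'r'->'R', 'h'->'H', 'g'->'G', 'p'->'P'
Result: KRHGP


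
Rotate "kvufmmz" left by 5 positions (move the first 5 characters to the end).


Input: 'kvufmmz', shift = 5
Operation: split at index 5 and swap parts
Front part s[0:5] = 'kvufm'
Back part s[5:] = 'mz'
Rotated = back + front = 'mz' + 'kvufm'
Result: mzkvufm


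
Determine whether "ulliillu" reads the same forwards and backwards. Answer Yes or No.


Input string: 'ulliillu'
Reversed: 'ulliillu'
Compare pairs: s[0]='u' vs s[7]='u' (match), s[1]='l' vs s[6]='l' (match), s[2]='l' vs s[5]='l' (match), s[3]='i' vs s[4]='i' (match)
Palindrome: Yes


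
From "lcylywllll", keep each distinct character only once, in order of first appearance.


Input: 'lcylywllll'
Operation: keep first occurrence of each character
Scan: s[0]='l' new -> keep; s[1]='c' new -> keep; s[2]='y' new -> keep; s[3]='l' seen -> skip; s[4]='y' seen -> skip; s[5]='w' new -> keep; s[6]='l' seen -> skip; s[7]='l' seen -> skip; s[8]='l' seen -> skip; s[9]='l' seen -> skip
Result: lcyw


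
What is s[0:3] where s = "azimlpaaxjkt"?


Input string: 'azimlpaaxjkt'
Operation: slice [0:3]
Extract characters: s[0]='a', s[1]='z', s[2]='i'
Result: azi


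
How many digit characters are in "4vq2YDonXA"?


Input string: '4vq2YDonXA'
Operation: count digit characters (0-9)
Scan: '4'(digit), 'v', 'q', '2'(digit), 'Y', 'D', 'o', 'n', 'X', 'A'
Digits found: 2
Result: 2


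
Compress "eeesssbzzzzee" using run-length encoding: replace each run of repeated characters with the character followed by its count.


Input: 'eeesssbzzzzee'
Operation: identify consecutive runs
Runs: 'eee' -> e3, 'sss' -> s3, 'b' -> b1, 'zzzz' -> z4, 'ee' -> e2
Encoded: e3s3b1z4e2


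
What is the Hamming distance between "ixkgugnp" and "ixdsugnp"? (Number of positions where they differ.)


String 1: 'ixkgugnp'
String 2: 'ixdsugnp'
Compare each position: pos 0: 'i'=='i', pos 1: 'x'=='x', pos 2: 'k'!='d', pos 3: 'g'!='s', pos 4: 'u'=='u', pos 5: 'g'=='g', pos 6: 'n'=='n', pos 7: 'p'=='p'
Differing positions: 2
Hamming distance: 2


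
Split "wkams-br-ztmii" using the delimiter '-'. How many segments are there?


Input string: 'wkams-br-ztmii'
Delimiter: '-'
Split result: 'wkams', 'br', 'ztmii'
Number of parts: 3


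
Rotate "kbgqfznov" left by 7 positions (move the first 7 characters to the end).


Input: 'kbgqfznov', shift = 7
Operation: split at index 7 and swap parts
Front part s[0:7] = 'kbgqfzn'
Back part s[7:] = 'ov'
Rotated = back + front = 'ov' + 'kbgqfzn'
Result: ovkbgqfzn


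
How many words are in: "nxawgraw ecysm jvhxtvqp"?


Input string: 'nxawgraw ecysm jvhxtvqp'
Operation: split by spaces
Words found: 'nxawgraw', 'ecysm', 'jvhxtvqp'
Word count: 3


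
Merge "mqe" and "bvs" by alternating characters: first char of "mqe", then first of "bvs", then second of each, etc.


String 1: 'mqe'
String 2: 'bvs'
Operation: alternate characters
Pairs: 'm'+'b', 'q'+'v', 'e'+'s'
Result: mbqves


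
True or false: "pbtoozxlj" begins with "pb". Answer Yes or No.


Input string: 'pbtoozxlj'
Prefix to check: 'pb'
First 2 characters of input: 'pb'
Match: True
Result: Yes


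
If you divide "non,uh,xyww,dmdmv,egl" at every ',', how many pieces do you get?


Input string: 'non,uh,xyww,dmdmv,egl'
Delimiter: ','
Split result: 'non', 'uh', 'xyww', 'dmdmv', 'egl'
Number of parts: 5


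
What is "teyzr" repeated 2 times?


Input string: 'teyzr'
Operation: repeat 2 times
Concatenation: 'teyzr' + 'teyzr'
Result: teyzrteyzr


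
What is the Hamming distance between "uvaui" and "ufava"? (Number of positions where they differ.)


String 1: 'uvaui'
String 2: 'ufava'
Compare each position: pos 0: 'u'=='u', pos 1: 'v'!='f', pos 2: 'a'=='a', pos 3: 'u'!='v', pos 4: 'i'!='a'
Differing positions: 3
Hamming distance: 3


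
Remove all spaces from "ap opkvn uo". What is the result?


Input string: 'ap opkvn uo'
Operation: remove all spaces
Words: 'ap', 'opkvn', 'uo'
Join without spaces: apopkvnuo


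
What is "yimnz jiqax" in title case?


Input string: 'yimnz jiqax'
Operation: capitalize first letter of each word
Word transformations: 'yimnz'->'Yimnz', 'jiqax'->'Jiqax'
Result: Yimnz Jiqax


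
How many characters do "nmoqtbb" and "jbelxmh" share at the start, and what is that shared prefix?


String 1: 'nmoqtbb'
String 2: 'jbelxmh'
Compare position by position:
pos 0: 'n' vs 'j' differ -> stop
Longest common prefix: "" (length 0)


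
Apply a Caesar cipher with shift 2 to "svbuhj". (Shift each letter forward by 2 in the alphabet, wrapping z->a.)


Input: 'svbuhj', shift = 2
Operation: for each letter, (position + 2) mod 26
Mapping: 's'(18+2=20)->'u', 'v'(21+2=23)->'x', 'b'(1+2=3)->'d', 'u'(20+2=22)->'w', 'h'(7+2=9)->'j', 'j'(9+2=11)->'l'
Result: uxdwjl


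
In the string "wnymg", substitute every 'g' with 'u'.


Input string: 'wnymg'
Operation: replace 'g' with 'u'
Positions of 'g': 4
After replacement: wnymu


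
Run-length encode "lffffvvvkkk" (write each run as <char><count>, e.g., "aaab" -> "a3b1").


Input: 'lffffvvvkkk'
Operation: identify consecutive runs
Runs: 'l' -> l1, 'ffff' -> f4, 'vvv' -> v3, 'kkk' -> k3
Encoded: l1f4v3k3


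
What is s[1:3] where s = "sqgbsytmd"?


Input string: 'sqgbsytmd'
Operation: slice [1:3]
Extract characters: s[1]='q', s[2]='g'
Result: qg


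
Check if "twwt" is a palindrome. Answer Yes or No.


Input string: 'twwt'
Reversed: 'twwt'
Compare pairs: s[0]='t' vs s[3]='t' (match), s[1]='w' vs s[2]='w' (match)
Palindrome: Yes


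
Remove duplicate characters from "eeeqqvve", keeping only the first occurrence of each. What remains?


Input: 'eeeqqvve'
Operation: keep first occurrence of each character
Scan: s[0]='e' new -> keep; s[1]='e' seen -> skip; s[2]='e' seen -> skip; s[3]='q' new -> keep; s[4]='q' seen -> skip; s[5]='v' new -> keep; s[6]='v' seen -> skip; s[7]='e' seen -> skip
Result: eqv


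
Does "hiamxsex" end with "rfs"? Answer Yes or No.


Input string: 'hiamxsex'
Suffix to check: 'rfs'
Last 3 characters of input: 'sex'
Match: False
Result: No


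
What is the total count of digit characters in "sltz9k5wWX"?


Input string: 'sltz9k5wWX'
Operation: count digit characters (0-9)
Scan: 's', 'l', 't', 'z', '9'(digit), 'k', '5'(digit), 'w', 'W', 'X'
Digits found: 2
Result: 2


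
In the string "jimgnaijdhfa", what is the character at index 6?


Input string: 'jimgnaijdhfa'
Operation: get character at index 6
Index mapping: s[0]='j', s[1]='i', s[2]='m', s[3]='g', s[4]='n', s[5]='a', s[6]='i'
Result: 'i'


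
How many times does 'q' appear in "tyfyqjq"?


Input string: 'tyfyqjq'
Target character: 'q'
Scan each position: s[4]='q', s[6]='q'
Matches found at indices: 4, 6
Total: 2


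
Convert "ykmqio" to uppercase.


Input string: 'ykmqio'
Operation: convert each letter to uppercase
Mapping: 'y'->'Y', 'k'->'K', 'm'->'M', 'q'->'Q', 'i'->'I', 'o'->'O'
Result: YKMQIO


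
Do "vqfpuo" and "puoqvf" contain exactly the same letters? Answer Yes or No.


String 1: 'vqfpuo' -> sorted: 'fopquv'
String 2: 'puoqvf' -> sorted: 'fopquv'
Compare sorted forms: 'fopquv' == 'fopquv'
Anagram: Yes


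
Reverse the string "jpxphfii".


Input string: 'jpxphfii'
Operation: reverse character order
Original order: 'j' -> 'p' -> 'x' -> 'p' -> 'h' -> 'f' -> 'i' -> 'i'
Reversed order: 'i' -> 'i' -> 'f' -> 'h' -> 'p' -> 'x' -> 'p' -> 'j'
Result: iifhpxpj


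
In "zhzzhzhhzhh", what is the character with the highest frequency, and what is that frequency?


Input: 'zhzzhzhhzhh'
Operation: tally each character
Counts: 'h':6, 'z':5
Maximum: 'h' appears 6 times


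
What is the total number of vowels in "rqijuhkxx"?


Input string: 'rqijuhkxx'
Operation: count vowels (a, e, i, o, u)
Scan: s[0]='r', s[1]='q', s[2]='i' (vowel), s[3]='j', s[4]='u' (vowel), s[5]='h', s[6]='k', s[7]='x', s[8]='x'
Vowels found: 2
Result: 2


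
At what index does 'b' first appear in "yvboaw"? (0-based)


Input string: 'yvboaw'
Target: 'b'
Scanning left to right: s[0]='y', s[1]='v', s[2]='b'
First match at index: 2


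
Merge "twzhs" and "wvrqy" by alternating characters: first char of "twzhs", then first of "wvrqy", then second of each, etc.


String 1: 'twzhs'
String 2: 'wvrqy'
Operation: alternate characters
Pairs: 't'+'w', 'w'+'v', 'z'+'r', 'h'+'q', 's'+'y'
Result: twwvzrhqsy


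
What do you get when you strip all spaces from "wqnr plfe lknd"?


Input string: 'wqnr plfe lknd'
Operation: remove all spaces
Words: 'wqnr', 'plfe', 'lknd'
Join without spaces: wqnrplfelknd


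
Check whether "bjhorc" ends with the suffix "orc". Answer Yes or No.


Input string: 'bjhorc'
Suffix to check: 'orc'
Last 3 characters of input: 'orc'
Match: True
Result: Yes


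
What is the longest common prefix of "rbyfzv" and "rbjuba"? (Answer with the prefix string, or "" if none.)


String 1: 'rbyfzv'
String 2: 'rbjuba'
Compare position by position:
pos 0: 'r' vs 'r' match
pos 1: 'b' vs 'b' match
pos 2: 'y' vs 'j' differ -> stop
Longest common prefix: "rb" (length 2)


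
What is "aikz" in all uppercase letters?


Input string: 'aikz'
Operation: convert each letter to uppercase
Mapping: 'a'->'A', 'i'->'I', 'k'->'K', 'z'->'Z'
Result: AIKZ


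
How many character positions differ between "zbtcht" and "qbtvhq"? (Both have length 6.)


String 1: 'zbtcht'
String 2: 'qbtvhq'
Compare each position: pos 0: 'z'!='q', pos 1: 'b'=='b', pos 2: 't'=='t', pos 3: 'c'!='v', pos 4: 'h'=='h', pos 5: 't'!='q'
Differing positions: 3
Hamming distance: 3


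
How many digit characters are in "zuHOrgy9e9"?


Input string: 'zuHOrgy9e9'
Operation: count digit characters (0-9)
Scan: 'z', 'u', 'H', 'O', 'r', 'g', 'y', '9'(digit), 'e', '9'(digit)
Digits found: 2
Result: 2


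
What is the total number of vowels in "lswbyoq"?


Input string: 'lswbyoq'
Operation: count vowels (a, e, i, o, u)
Scan: s[0]='l', s[1]='s', s[2]='w', s[3]='b', s[4]='y', s[5]='o' (vowel), s[6]='q'
Vowels found: 1
Result: 1


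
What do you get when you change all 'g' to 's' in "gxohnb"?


Input string: 'gxohnb'
Operation: replace 'g' with 's'
Positions of 'g': 0
After replacement: sxohnb


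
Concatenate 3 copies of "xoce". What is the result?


Input string: 'xoce'
Operation: repeat 3 times
Concatenation: 'xoce' + 'xoce' + 'xoce'
Result: xocexocexoce


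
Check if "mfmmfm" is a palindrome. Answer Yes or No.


Input string: 'mfmmfm'
Reversed: 'mfmmfm'
Compare pairs: s[0]='m' vs s[5]='m' (match), s[1]='f' vs s[4]='f' (match), s[2]='m' vs s[3]='m' (match)
Palindrome: Yes


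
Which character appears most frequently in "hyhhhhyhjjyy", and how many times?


Input: 'hyhhhhyhjjyy'
Operation: tally each character
Counts: 'h':6, 'j':2, 'y':4
Maximum: 'h' appears 6 times


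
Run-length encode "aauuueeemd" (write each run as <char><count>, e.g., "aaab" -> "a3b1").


Input: 'aauuueeemd'
Operation: identify consecutive runs
Runs: 'aa' -> a2, 'uuu' -> u3, 'eee' -> e3, 'm' -> m1, 'd' -> d1
Encoded: a2u3e3m1d1


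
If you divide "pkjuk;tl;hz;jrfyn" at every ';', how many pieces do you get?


Input string: 'pkjuk;tl;hz;jrfyn'
Delimiter: ';'
Split result: 'pkjuk', 'tl', 'hz', 'jrfyn'
Number of parts: 4


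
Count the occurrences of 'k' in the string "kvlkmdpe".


Input string: 'kvlkmdpe'
Target character: 'k'
Scan each position: s[0]='k', s[3]='k'
Matches found at indices: 0, 3
Total: 2


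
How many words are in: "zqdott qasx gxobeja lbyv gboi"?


Input string: 'zqdott qasx gxobeja lbyv gboi'
Operation: split by spaces
Words found: 'zqdott', 'qasx', 'gxobeja', 'lbyv', 'gboi'
Word count: 5


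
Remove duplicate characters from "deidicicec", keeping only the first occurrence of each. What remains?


Input: 'deidicicec'
Operation: keep first occurrence of each character
Scan: s[0]='d' new -> keep; s[1]='e' new -> keep; s[2]='i' new -> keep; s[3]='d' seen -> skip; s[4]='i' seen -> skip; s[5]='c' new -> keep; s[6]='i' seen -> skip; s[7]='c' seen -> skip; s[8]='e' seen -> skip; s[9]='c' seen -> skip
Result: deic


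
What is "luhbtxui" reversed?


Input string: 'luhbtxui'
Operation: reverse character order
Original order: 'l' -> 'u' -> 'h' -> 'b' -> 't' -> 'x' -> 'u' -> 'i'
Reversed order: 'i' -> 'u' -> 'x' -> 't' -> 'b' -> 'h' -> 'u' -> 'l'
Result: iuxtbhul


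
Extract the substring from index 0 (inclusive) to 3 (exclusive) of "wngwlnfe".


Input string: 'wngwlnfe'
Operation: slice [0:3]
Extract characters: s[0]='w', s[1]='n', s[2]='g'
Result: wng


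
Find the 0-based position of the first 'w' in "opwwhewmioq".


Input string: 'opwwhewmioq'
Target: 'w'
Scanning left to right: s[0]='o', s[1]='p', s[2]='w'
First match at index: 2


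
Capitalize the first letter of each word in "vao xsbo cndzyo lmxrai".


Input string: 'vao xsbo cndzyo lmxrai'
Operation: capitalize first letter of each word
Word transformations: 'vao'->'Vao', 'xsbo'->'Xsbo', 'cndzyo'->'Cndzyo', 'lmxrai'->'Lmxrai'
Result: Vao Xsbo Cndzyo Lmxrai


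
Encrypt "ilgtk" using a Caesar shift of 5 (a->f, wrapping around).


Input: 'ilgtk', shift = 5
Operation: for each letter, (position + 5) mod 26
Mapping: 'i'(8+5=13)->'n', 'l'(11+5=16)->'q', 'g'(6+5=11)->'l', 't'(19+5=24)->'y', 'k'(10+5=15)->'p'
Result: nqlyp


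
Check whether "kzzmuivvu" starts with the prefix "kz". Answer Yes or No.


Input string: 'kzzmuivvu'
Prefix to check: 'kz'
First 2 characters of input: 'kz'
Match: True
Result: Yes


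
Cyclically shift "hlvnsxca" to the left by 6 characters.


Input: 'hlvnsxca', shift = 6
Operation: split at index 6 and swap parts
Front part s[0:6] = 'hlvnsx'
Back part s[6:] = 'ca'
Rotated = back + front = 'ca' + 'hlvnsx'
Result: cahlvnsx


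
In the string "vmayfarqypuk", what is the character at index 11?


Input string: 'vmayfarqypuk'
Operation: get character at index 11
Index mapping: s[0]='v', s[1]='m', s[2]='a', s[3]='y', s[4]='f', s[5]='a', s[6]='r', s[7]='q', s[8]='y', s[9]='p', s[10]='u', s[11]='k'
Result: 'k'
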